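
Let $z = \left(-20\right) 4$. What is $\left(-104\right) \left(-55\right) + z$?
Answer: $5640$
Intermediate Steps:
$z = -80$
$\left(-104\right) \left(-55\right) + z = \left(-104\right) \left(-55\right) - 80 = 5720 - 80 = 5640$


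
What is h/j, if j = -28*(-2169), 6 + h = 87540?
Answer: 4863/3374 ≈ 1.4413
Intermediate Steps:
h = 87534 (h = -6 + 87540 = 87534)
j = 60732
h/j = 87534/60732 = 87534*(1/60732) = 4863/3374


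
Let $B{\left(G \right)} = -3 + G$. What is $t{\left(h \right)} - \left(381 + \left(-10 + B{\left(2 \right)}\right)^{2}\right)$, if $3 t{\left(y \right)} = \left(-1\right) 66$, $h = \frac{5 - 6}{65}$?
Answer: $-524$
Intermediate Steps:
$h = - \frac{1}{65}$ ($h = \left(5 - 6\right) \frac{1}{65} = \left(-1\right) \frac{1}{65} = - \frac{1}{65} \approx -0.015385$)
$t{\left(y \right)} = -22$ ($t{\left(y \right)} = \frac{\left(-1\right) 66}{3} = \frac{1}{3} \left(-66\right) = -22$)
$t{\left(h \right)} - \left(381 + \left(-10 + B{\left(2 \right)}\right)^{2}\right) = -22 - \left(381 + \left(-10 + \left(-3 + 2\right)\right)^{2}\right) = -22 - \left(381 + \left(-10 - 1\right)^{2}\right) = -22 - 502 = -524$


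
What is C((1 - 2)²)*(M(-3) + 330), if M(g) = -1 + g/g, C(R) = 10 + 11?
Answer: 6930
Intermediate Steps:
C(R) = 21
M(g) = 0 (M(g) = -1 + 1 = 0)
C((1 - 2)²)*(M(-3) + 330) = 21*(0 + 330) = 21*330 = 6930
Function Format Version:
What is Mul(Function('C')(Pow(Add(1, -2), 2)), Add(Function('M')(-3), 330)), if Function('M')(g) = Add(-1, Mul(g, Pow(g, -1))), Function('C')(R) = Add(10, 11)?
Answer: 6930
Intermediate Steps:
Function('C')(R) = 21
Function('M')(g) = 0 (Function('M')(g) = Add(-1, 1) = 0)
Mul(Function('C')(Pow(Add(1, -2), 2)), Add(Function('M')(-3), 330)) = Mul(21, Add(0, 330)) = Mul(21, 330) = 6930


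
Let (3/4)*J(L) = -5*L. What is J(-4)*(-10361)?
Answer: -828880/3 ≈ -2.7629e+5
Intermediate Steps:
J(L) = -20*L/3 (J(L) = 4*(-5*L)/3 = -20*L/3)
J(-4)*(-10361) = -20/3*(-4)*(-10361) = (80/3)*(-10361) = -828880/3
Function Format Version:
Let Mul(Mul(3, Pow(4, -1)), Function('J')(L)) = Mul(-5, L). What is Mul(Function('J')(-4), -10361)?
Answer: Rational(-828880, 3) ≈ -2.7629e+5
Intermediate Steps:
Function('J')(L) = Mul(Rational(-20, 3), L) (Function('J')(L) = Mul(Rational(4, 3), Mul(-5, L)) = Mul(Rational(-20, 3), L))
Mul(Function('J')(-4), -10361) = Mul(Mul(Rational(-20, 3), -4), -10361) = Mul(Rational(80, 3), -10361) = Rational(-828880, 3)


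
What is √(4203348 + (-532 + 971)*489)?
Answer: 3*√490891 ≈ 2101.9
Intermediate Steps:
√(4203348 + (-532 + 971)*489) = √(4203348 + 439*489) = √(4203348 + 214671) = √4418019 = 3*√490891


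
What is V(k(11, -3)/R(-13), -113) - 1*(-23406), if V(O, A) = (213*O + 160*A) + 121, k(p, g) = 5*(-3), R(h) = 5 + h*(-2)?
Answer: 165662/31 ≈ 5343.9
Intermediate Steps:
R(h) = 5 - 2*h
k(p, g) = -15
V(O, A) = 121 + 160*A + 213*O (V(O, A) = (160*A + 213*O) + 121 = 121 + 160*A + 213*O)
V(k(11, -3)/R(-13), -113) - 1*(-23406) = (121 + 160*(-113) + 213*(-15/(5 - 2*(-13)))) - 1*(-23406) = (121 - 18080 + 213*(-15/(5 + 26))) + 23406 = (121 - 18080 + 213*(-15/31)) + 23406 = (121 - 18080 - 3195/31) + 23406 = -559924/31 + 23406 = 165662/31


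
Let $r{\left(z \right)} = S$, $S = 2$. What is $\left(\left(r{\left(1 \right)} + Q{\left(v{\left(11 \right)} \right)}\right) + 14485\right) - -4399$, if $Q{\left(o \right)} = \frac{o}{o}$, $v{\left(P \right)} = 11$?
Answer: $18887$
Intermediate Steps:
$r{\left(z \right)} = 2$
$Q{\left(o \right)} = 1$
$\left(\left(r{\left(1 \right)} + Q{\left(v{\left(11 \right)} \right)}\right) + 14485\right) - -4399 = \left(\left(2 + 1\right) + 14485\right) - -4399 = \left(3 + 14485\right) + 4399 = 14488 + 4399 = 18887$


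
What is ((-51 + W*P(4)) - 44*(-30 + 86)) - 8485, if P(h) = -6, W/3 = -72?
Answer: -9704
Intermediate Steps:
W = -216 (W = 3*(-72) = -216)
((-51 + W*P(4)) - 44*(-30 + 86)) - 8485 = ((-51 - 216*(-6)) - 44*(-30 + 86)) - 8485 = ((-51 + 1296) - 44*56) - 8485 = (1245 - 2464) - 8485 = -1219 - 8485 = -9704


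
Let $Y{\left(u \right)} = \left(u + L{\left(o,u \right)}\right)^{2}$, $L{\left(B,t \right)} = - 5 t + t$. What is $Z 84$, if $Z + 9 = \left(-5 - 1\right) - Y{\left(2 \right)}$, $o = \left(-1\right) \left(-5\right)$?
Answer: $-4284$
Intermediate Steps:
$o = 5$
$L{\left(B,t \right)} = - 4 t$
$Y{\left(u \right)} = 9 u^{2}$ ($Y{\left(u \right)} = \left(u - 4 u\right)^{2} = \left(- 3 u\right)^{2} = 9 u^{2}$)
$Z = -51$ ($Z = -9 - \left(6 + 9 \cdot 2^{2}\right) = -9 - \left(6 + 9 \cdot 4\right) = -9 - 42 = -51$)
$Z 84 = \left(-51\right) 84 = -4284$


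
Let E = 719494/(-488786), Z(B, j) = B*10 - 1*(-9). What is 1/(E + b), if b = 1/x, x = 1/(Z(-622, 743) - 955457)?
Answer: -244393/235025287271 ≈ -1.0399e-6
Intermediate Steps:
Z(B, j) = 9 + 10*B (Z(B, j) = 10*B + 9 = 9 + 10*B)
E = -359747/244393 (E = 719494*(-1/488786) = -359747/244393 ≈ -1.4720)
x = -1/961668 (x = 1/((9 + 10*(-622)) - 955457) = 1/((9 - 6220) - 955457) = 1/(-6211 - 955457) = 1/(-961668) = -1/961668 ≈ -1.0399e-6)
b = -961668 (b = 1/(-1/961668) = -961668)
1/(E + b) = 1/(-359747/244393 - 961668) = 1/(-235025287271/244393) = -244393/235025287271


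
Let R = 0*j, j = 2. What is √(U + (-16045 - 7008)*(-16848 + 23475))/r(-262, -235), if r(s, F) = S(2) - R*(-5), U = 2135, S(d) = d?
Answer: 2*I*√9548131 ≈ 6180.0*I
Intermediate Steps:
R = 0 (R = 0*2 = 0)
r(s, F) = 2 (r(s, F) = 2 - 0*(-5) = 2 - 1*0 = 2 + 0 = 2)
√(U + (-16045 - 7008)*(-16848 + 23475))/r(-262, -235) = √(2135 + (-16045 - 7008)*(-16848 + 23475))/2 = √(2135 - 23053*6627)*(½) = √(2135 - 152772231)*(½) = √(-152770096)*(½) = (4*I*√9548131)*(½) = 2*I*√9548131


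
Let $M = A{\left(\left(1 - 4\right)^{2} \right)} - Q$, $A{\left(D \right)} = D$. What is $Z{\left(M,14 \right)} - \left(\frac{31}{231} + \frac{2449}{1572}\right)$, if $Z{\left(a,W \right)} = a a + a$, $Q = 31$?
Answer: $\frac{55717511}{121044} \approx 460.31$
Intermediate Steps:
$M = -22$ ($M = \left(1 - 4\right)^{2} - 31 = \left(-3\right)^{2} - 31 = 9 - 31 = -22$)
$Z{\left(a,W \right)} = a + a^{2}$ ($Z{\left(a,W \right)} = a^{2} + a = a + a^{2}$)
$Z{\left(M,14 \right)} - \left(\frac{31}{231} + \frac{2449}{1572}\right) = - 22 \left(1 - 22\right) - \left(\frac{31}{231} + \frac{2449}{1572}\right) = \left(-22\right) \left(-21\right) - \frac{204817}{121044} = 462 - \frac{204817}{121044} = \frac{55717511}{121044}$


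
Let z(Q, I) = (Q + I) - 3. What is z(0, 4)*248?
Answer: 248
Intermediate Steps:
z(Q, I) = -3 + I + Q (z(Q, I) = (I + Q) - 3 = -3 + I + Q)
z(0, 4)*248 = (-3 + 4 + 0)*248 = 1*248 = 248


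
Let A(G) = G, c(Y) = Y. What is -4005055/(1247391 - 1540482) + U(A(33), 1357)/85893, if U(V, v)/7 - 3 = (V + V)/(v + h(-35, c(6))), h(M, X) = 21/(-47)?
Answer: 3655590899097947/267512259373059 ≈ 13.665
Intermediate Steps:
h(M, X) = -21/47 (h(M, X) = 21*(-1/47) = -21/47)
U(V, v) = 21 + 14*V/(-21/47 + v) (U(V, v) = 21 + 7*((V + V)/(v - 21/47)) = 21 + 7*((2*V)/(-21/47 + v)) = 21 + 7*(2*V/(-21/47 + v)) = 21 + 14*V/(-21/47 + v))
-4005055/(1247391 - 1540482) + U(A(33), 1357)/85893 = -4005055/(1247391 - 1540482) + (7*(-63 + 94*33 + 141*1357)/(-21 + 47*1357))/85893 = -4005055/(-293091) + (7*(-63 + 3102 + 191337)/(-21 + 63779))*(1/85893) = -4005055*(-1/293091) + (7*194376/63758)*(1/85893) = 4005055/293091 + (7*(1/63758)*194376)*(1/85893) = 4005055/293091 + (680316/31879)*(1/85893) = 4005055/293091 + 226772/912727649 = 3655590899097947/267512259373059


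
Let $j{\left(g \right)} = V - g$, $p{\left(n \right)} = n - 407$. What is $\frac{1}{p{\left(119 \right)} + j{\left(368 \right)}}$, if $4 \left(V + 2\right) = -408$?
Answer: $- \frac{1}{760} \approx -0.0013158$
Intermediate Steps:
$p{\left(n \right)} = -407 + n$ ($p{\left(n \right)} = n - 407 = -407 + n$)
$V = -104$ ($V = -2 + \frac{1}{4} \left(-408\right) = -2 - 102 = -104$)
$j{\left(g \right)} = -104 - g$
$\frac{1}{p{\left(119 \right)} + j{\left(368 \right)}} = \frac{1}{\left(-407 + 119\right) - 472} = \frac{1}{-288 - 472} = \frac{1}{-760} = - \frac{1}{760}$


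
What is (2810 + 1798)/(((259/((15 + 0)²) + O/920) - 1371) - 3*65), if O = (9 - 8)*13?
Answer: -190771200/64784159 ≈ -2.9447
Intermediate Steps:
O = 13 (O = 1*13 = 13)
(2810 + 1798)/(((259/((15 + 0)²) + O/920) - 1371) - 3*65) = (2810 + 1798)/(((259/((15 + 0)²) + 13/920) - 1371) - 3*65) = 4608/(((259/(15²) + 13*(1/920)) - 1371) - 195) = 4608/(((259/225 + 13/920) - 1371) - 195) = 4608/((48241/41400 - 1371) - 195) = 4608/(-56711159/41400 - 195) = 4608/(-64784159/41400) = 4608*(-41400/64784159) = -190771200/64784159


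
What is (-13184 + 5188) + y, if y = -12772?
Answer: -20768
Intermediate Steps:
(-13184 + 5188) + y = (-13184 + 5188) - 12772 = -7996 - 12772 = -20768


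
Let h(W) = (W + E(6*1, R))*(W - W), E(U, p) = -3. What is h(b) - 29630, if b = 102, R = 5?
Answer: -29630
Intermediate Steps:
h(W) = 0 (h(W) = (W - 3)*(W - W) = (-3 + W)*0 = 0)
h(b) - 29630 = 0 - 29630 = -29630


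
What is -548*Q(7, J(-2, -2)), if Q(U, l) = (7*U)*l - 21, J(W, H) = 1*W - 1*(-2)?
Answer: 11508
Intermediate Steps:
J(W, H) = 2 + W (J(W, H) = W + 2 = 2 + W)
Q(U, l) = -21 + 7*U*l (Q(U, l) = 7*U*l - 21 = -21 + 7*U*l)
-548*Q(7, J(-2, -2)) = -548*(-21 + 7*7*(2 - 2)) = -548*(-21 + 7*7*0) = -548*(-21 + 0) = -548*(-21) = 11508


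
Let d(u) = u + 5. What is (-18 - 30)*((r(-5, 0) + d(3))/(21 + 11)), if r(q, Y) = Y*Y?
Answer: -12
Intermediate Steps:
r(q, Y) = Y²
d(u) = 5 + u
(-18 - 30)*((r(-5, 0) + d(3))/(21 + 11)) = (-18 - 30)*((0² + (5 + 3))/(21 + 11)) = -48*(0 + 8)/32 = -384/32 = -48*¼ = -12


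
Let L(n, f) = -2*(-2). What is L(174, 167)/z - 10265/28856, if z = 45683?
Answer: -468820571/1318228648 ≈ -0.35564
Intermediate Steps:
L(n, f) = 4
L(174, 167)/z - 10265/28856 = 4/45683 - 10265/28856 = -468820571/1318228648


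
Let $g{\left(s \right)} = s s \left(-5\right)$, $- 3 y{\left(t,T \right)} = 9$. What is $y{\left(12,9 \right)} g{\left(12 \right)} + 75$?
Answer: $2235$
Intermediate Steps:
$y{\left(t,T \right)} = -3$ ($y{\left(t,T \right)} = \left(- \frac{1}{3}\right) 9 = -3$)
$g{\left(s \right)} = - 5 s^{2}$ ($g{\left(s \right)} = s^{2} \left(-5\right) = - 5 s^{2}$)
$y{\left(12,9 \right)} g{\left(12 \right)} + 75 = - 3 \left(- 5 \cdot 12^{2}\right) + 75 = - 3 \left(\left(-5\right) 144\right) + 75 = \left(-3\right) \left(-720\right) + 75 = 2160 + 75 = 2235$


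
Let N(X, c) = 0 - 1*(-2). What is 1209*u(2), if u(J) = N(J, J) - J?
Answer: 0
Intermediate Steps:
N(X, c) = 2 (N(X, c) = 0 + 2 = 2)
u(J) = 2 - J
1209*u(2) = 1209*(2 - 1*2) = 1209*(2 - 2) = 1209*0 = 0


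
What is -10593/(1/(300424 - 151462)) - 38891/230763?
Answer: -364133506476449/230763 ≈ -1.5780e+9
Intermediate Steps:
-10593/(1/(300424 - 151462)) - 38891/230763 = -10593/(1/148962) - 38891*1/230763 = -10593/1/148962 - 38891/230763 = -10593*148962 - 38891/230763 = -1577954466 - 38891/230763 = -364133506476449/230763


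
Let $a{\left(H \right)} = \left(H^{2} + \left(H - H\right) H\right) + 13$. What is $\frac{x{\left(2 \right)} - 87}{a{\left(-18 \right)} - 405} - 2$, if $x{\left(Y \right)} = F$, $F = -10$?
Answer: $- \frac{39}{68} \approx -0.57353$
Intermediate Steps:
$x{\left(Y \right)} = -10$
$a{\left(H \right)} = 13 + H^{2}$ ($a{\left(H \right)} = \left(H^{2} + 0 H\right) + 13 = \left(H^{2} + 0\right) + 13 = H^{2} + 13 = 13 + H^{2}$)
$\frac{x{\left(2 \right)} - 87}{a{\left(-18 \right)} - 405} - 2 = \frac{-10 - 87}{\left(13 + \left(-18\right)^{2}\right) - 405} - 2 = - \frac{97}{\left(13 + 324\right) - 405} - 2 = - \frac{97}{337 - 405} - 2 = - \frac{97}{-68} - 2 = \left(-97\right) \left(- \frac{1}{68}\right) - 2 = \frac{97}{68} - 2 = - \frac{39}{68}$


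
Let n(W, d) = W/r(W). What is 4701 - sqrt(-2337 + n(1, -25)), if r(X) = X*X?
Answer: 4701 - 4*I*sqrt(146) ≈ 4701.0 - 48.332*I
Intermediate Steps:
r(X) = X**2
n(W, d) = 1/W (n(W, d) = W/(W**2) = W/W**2 = 1/W)
4701 - sqrt(-2337 + n(1, -25)) = 4701 - sqrt(-2337 + 1/1) = 4701 - sqrt(-2337 + 1) = 4701 - sqrt(-2336) = 4701 - 4*I*sqrt(146)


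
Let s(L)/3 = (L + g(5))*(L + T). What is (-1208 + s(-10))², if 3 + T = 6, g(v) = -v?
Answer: 797449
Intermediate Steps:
T = 3 (T = -3 + 6 = 3)
s(L) = 3*(-5 + L)*(3 + L) (s(L) = 3*((L - 1*5)*(L + 3)) = 3*((L - 5)*(3 + L)) = 3*((-5 + L)*(3 + L)) = 3*(-5 + L)*(3 + L))
(-1208 + s(-10))² = (-1208 + (-45 - 6*(-10) + 3*(-10)²))² = (-1208 + (-45 + 60 + 3*100))² = (-1208 + (-45 + 60 + 300))² = (-1208 + 315)² = (-893)² = 797449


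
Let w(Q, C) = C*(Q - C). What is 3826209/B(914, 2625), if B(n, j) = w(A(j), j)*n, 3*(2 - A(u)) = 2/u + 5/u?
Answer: -11478627/18879704648 ≈ -0.00060799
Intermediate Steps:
A(u) = 2 - 7/(3*u) (A(u) = 2 - (2/u + 5/u)/3 = 2 - 7/(3*u))
B(n, j) = j*n*(2 - j - 7/(3*j)) (B(n, j) = (j*((2 - 7/(3*j)) - j))*n = (j*(2 - j - 7/(3*j)))*n = j*n*(2 - j - 7/(3*j)))
3826209/B(914, 2625) = 3826209/((-⅓*914*(7 + 3*2625*(-2 + 2625)))) = 3826209/((-⅓*914*(7 + 3*2625*2623))) = 3826209/((-⅓*914*(7 + 20656125))) = 3826209/((-⅓*914*20656132)) = 3826209/(-18879704648/3) = 3826209*(-3/18879704648) = -11478627/18879704648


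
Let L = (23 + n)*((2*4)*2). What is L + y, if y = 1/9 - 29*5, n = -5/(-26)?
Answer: 26464/117 ≈ 226.19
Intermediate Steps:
n = 5/26 (n = -5*(-1/26) = 5/26 ≈ 0.19231)
y = -1304/9 (y = ⅑ - 145 = -1304/9 ≈ -144.89)
L = 4824/13 (L = (23 + 5/26)*((2*4)*2) = 603*(8*2)/26 = (603/26)*16 = 4824/13 ≈ 371.08)
L + y = 4824/13 - 1304/9 = 26464/117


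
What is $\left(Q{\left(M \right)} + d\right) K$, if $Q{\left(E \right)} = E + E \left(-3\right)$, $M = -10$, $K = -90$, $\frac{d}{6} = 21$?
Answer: $-13140$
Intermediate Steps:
$d = 126$ ($d = 6 \cdot 21 = 126$)
$Q{\left(E \right)} = - 2 E$ ($Q{\left(E \right)} = E - 3 E = - 2 E$)
$\left(Q{\left(M \right)} + d\right) K = \left(\left(-2\right) \left(-10\right) + 126\right) \left(-90\right) = \left(20 + 126\right) \left(-90\right) = 146 \left(-90\right) = -13140$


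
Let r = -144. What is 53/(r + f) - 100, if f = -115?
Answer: -25953/259 ≈ -100.20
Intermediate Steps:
53/(r + f) - 100 = 53/(-144 - 115) - 100 = 53/(-259) - 100 = 53*(-1/259) - 100 = -53/259 - 100 = -25953/259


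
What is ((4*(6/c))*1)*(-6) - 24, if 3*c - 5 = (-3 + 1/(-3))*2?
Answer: 1176/5 ≈ 235.20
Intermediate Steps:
c = -5/9 (c = 5/3 + ((-3 + 1/(-3))*2)/3 = 5/3 + ((-3 - ⅓)*2)/3 = 5/3 + (-10/3*2)/3 = 5/3 + (⅓)*(-20/3) = 5/3 - 20/9 = -5/9 ≈ -0.55556)
((4*(6/c))*1)*(-6) - 24 = ((4*(6/(-5/9)))*1)*(-6) - 24 = ((4*(6*(-9/5)))*1)*(-6) - 24 = ((4*(-54/5))*1)*(-6) - 24 = -216/5*1*(-6) - 24 = -216/5*(-6) - 24 = 1296/5 - 24 = 1176/5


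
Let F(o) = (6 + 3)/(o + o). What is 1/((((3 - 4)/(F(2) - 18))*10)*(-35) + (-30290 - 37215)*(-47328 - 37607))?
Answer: 9/51601834375 ≈ 1.7441e-10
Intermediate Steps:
F(o) = 9/(2*o) (F(o) = 9/((2*o)) = 9*(1/(2*o)) = 9/(2*o))
1/((((3 - 4)/(F(2) - 18))*10)*(-35) + (-30290 - 37215)*(-47328 - 37607)) = 1/((((3 - 4)/((9/2)/2 - 18))*10)*(-35) + (-30290 - 37215)*(-47328 - 37607)) = 1/((-1/((9/2)*(½) - 18)*10)*(-35) - 67505*(-84935)) = 1/((-1/(9/4 - 18)*10)*(-35) + 5733537175) = 1/((-1/(-63/4)*10)*(-35) + 5733537175) = 1/((-1*(-4/63)*10)*(-35) + 5733537175) = 1/(((4/63)*10)*(-35) + 5733537175) = 1/((40/63)*(-35) + 5733537175) = 1/(-200/9 + 5733537175) = 1/(51601834375/9) = 9/51601834375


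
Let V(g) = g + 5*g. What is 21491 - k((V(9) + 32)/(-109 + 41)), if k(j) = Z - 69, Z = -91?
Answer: 21651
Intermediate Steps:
V(g) = 6*g
k(j) = -160 (k(j) = -91 - 69 = -160)
21491 - k((V(9) + 32)/(-109 + 41)) = 21491 - 1*(-160) = 21491 + 160 = 21651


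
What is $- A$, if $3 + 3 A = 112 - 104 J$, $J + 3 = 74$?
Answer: $2425$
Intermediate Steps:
$J = 71$ ($J = -3 + 74 = 71$)
$A = -2425$ ($A = -1 + \frac{112 - 7384}{3} = -1 + \frac{1}{3} \left(-7272\right) = -1 - 2424 = -2425$)
$- A = \left(-1\right) \left(-2425\right) = 2425$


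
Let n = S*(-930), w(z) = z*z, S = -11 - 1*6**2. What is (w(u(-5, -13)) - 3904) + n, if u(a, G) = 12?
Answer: 39950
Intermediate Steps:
S = -47 (S = -11 - 1*36 = -11 - 36 = -47)
w(z) = z**2
n = 43710 (n = -47*(-930) = 43710)
(w(u(-5, -13)) - 3904) + n = (12**2 - 3904) + 43710 = (144 - 3904) + 43710 = -3760 + 43710 = 39950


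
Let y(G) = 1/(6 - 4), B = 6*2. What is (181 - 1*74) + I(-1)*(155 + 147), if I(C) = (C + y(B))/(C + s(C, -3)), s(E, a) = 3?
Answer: 63/2 ≈ 31.500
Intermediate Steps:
B = 12
y(G) = ½ (y(G) = 1/2 = ½)
I(C) = (½ + C)/(3 + C) (I(C) = (C + ½)/(C + 3) = (½ + C)/(3 + C))
(181 - 1*74) + I(-1)*(155 + 147) = (181 - 1*74) + ((½ - 1)/(3 - 1))*(155 + 147) = (181 - 74) + (-½/2)*302 = 107 + ((½)*(-½))*302 = 107 - ¼*302 = 107 - 151/2 = 63/2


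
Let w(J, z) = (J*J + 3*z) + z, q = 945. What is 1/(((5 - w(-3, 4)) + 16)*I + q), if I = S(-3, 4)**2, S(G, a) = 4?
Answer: 1/881 ≈ 0.0011351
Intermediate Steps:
I = 16 (I = 4**2 = 16)
w(J, z) = J**2 + 4*z (w(J, z) = (J**2 + 3*z) + z = J**2 + 4*z)
1/(((5 - w(-3, 4)) + 16)*I + q) = 1/(((5 - ((-3)**2 + 4*4)) + 16)*16 + 945) = 1/(((5 - (9 + 16)) + 16)*16 + 945) = 1/(((5 - 1*25) + 16)*16 + 945) = 1/(((5 - 25) + 16)*16 + 945) = 1/((-20 + 16)*16 + 945) = 1/(-4*16 + 945) = 1/(-64 + 945) = 1/881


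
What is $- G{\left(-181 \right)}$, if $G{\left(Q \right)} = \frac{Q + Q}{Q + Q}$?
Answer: $-1$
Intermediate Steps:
$G{\left(Q \right)} = 1$ ($G{\left(Q \right)} = \frac{2 Q}{2 Q} = 2 Q \frac{1}{2 Q} = 1$)
$- G{\left(-181 \right)} = \left(-1\right) 1 = -1$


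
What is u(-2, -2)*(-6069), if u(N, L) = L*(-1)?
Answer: -12138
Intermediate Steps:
u(N, L) = -L
u(-2, -2)*(-6069) = -1*(-2)*(-6069) = 2*(-6069) = -12138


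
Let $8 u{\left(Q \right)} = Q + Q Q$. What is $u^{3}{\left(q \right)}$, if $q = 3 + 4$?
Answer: $343$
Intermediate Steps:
$q = 7$
$u{\left(Q \right)} = \frac{Q}{8} + \frac{Q^{2}}{8}$ ($u{\left(Q \right)} = \frac{Q + Q Q}{8} = \frac{Q + Q^{2}}{8} = \frac{Q}{8} + \frac{Q^{2}}{8}$)
$u^{3}{\left(q \right)} = \left(\frac{1}{8} \cdot 7 \left(1 + 7\right)\right)^{3} = \left(\frac{1}{8} \cdot 7 \cdot 8\right)^{3} = 7^{3} = 343$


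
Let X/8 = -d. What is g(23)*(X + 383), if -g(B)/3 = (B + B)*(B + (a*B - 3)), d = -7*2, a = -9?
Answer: 12773970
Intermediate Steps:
d = -14
g(B) = -6*B*(-3 - 8*B) (g(B) = -3*(B + B)*(B + (-9*B - 3)) = -3*2*B*(B + (-3 - 9*B)) = -3*2*B*(-3 - 8*B) = -6*B*(-3 - 8*B))
X = 112 (X = 8*(-1*(-14)) = 8*14 = 112)
g(23)*(X + 383) = (6*23*(3 + 8*23))*(112 + 383) = (6*23*(3 + 184))*495 = (6*23*187)*495 = 25806*495 = 12773970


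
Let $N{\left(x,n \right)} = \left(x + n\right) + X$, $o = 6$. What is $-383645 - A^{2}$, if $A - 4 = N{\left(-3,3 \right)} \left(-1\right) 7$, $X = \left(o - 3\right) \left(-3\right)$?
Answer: $-388134$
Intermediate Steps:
$X = -9$ ($X = \left(6 - 3\right) \left(-3\right) = 3 \left(-3\right) = -9$)
$N{\left(x,n \right)} = -9 + n + x$ ($N{\left(x,n \right)} = \left(x + n\right) - 9 = \left(n + x\right) - 9 = -9 + n + x$)
$A = 67$ ($A = 4 + \left(-9 + 3 - 3\right) \left(-1\right) 7 = 4 + \left(-9\right) \left(-1\right) 7 = 4 + 9 \cdot 7 = 4 + 63 = 67$)
$-383645 - A^{2} = -383645 - 67^{2} = -383645 - 4489 = -388134$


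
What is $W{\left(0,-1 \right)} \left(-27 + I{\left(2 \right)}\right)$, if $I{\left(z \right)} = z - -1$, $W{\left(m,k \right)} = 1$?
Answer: $-24$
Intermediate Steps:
$I{\left(z \right)} = 1 + z$ ($I{\left(z \right)} = z + 1 = 1 + z$)
$W{\left(0,-1 \right)} \left(-27 + I{\left(2 \right)}\right) = 1 \left(-27 + \left(1 + 2\right)\right) = 1 \left(-27 + 3\right) = 1 \left(-24\right) = -24$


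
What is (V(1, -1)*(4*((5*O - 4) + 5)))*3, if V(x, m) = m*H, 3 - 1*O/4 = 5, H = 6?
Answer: 2808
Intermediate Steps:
O = -8 (O = 12 - 4*5 = 12 - 20 = -8)
V(x, m) = 6*m (V(x, m) = m*6 = 6*m)
(V(1, -1)*(4*((5*O - 4) + 5)))*3 = ((6*(-1))*(4*((5*(-8) - 4) + 5)))*3 = -24*((-40 - 4) + 5)*3 = -24*(-44 + 5)*3 = -24*(-39)*3 = -6*(-156)*3 = 936*3 = 2808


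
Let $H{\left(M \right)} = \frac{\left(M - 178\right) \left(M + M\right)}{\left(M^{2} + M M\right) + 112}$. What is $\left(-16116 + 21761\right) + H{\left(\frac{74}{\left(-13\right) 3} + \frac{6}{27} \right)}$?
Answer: $\frac{3531324}{625} \approx 5650.1$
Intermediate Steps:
$H{\left(M \right)} = \frac{2 M \left(-178 + M\right)}{112 + 2 M^{2}}$ ($H{\left(M \right)} = \frac{\left(-178 + M\right) 2 M}{\left(M^{2} + M^{2}\right) + 112} = \frac{2 M \left(-178 + M\right)}{2 M^{2} + 112} = \frac{2 M \left(-178 + M\right)}{112 + 2 M^{2}}$)
$\left(-16116 + 21761\right) + H{\left(\frac{74}{\left(-13\right) 3} + \frac{6}{27} \right)} = \left(-16116 + 21761\right) + \frac{\left(\frac{74}{\left(-13\right) 3} + \frac{6}{27}\right) \left(-178 + \left(\frac{74}{\left(-13\right) 3} + \frac{6}{27}\right)\right)}{56 + \left(\frac{74}{\left(-13\right) 3} + \frac{6}{27}\right)^{2}} = 5645 + \frac{\left(\frac{74}{-39} + 6 \cdot \frac{1}{27}\right) \left(-178 + \left(\frac{74}{-39} + 6 \cdot \frac{1}{27}\right)\right)}{56 + \left(\frac{74}{-39} + 6 \cdot \frac{1}{27}\right)^{2}} = 5645 + \frac{\left(74 \left(- \frac{1}{39}\right) + \frac{2}{9}\right) \left(-178 + \left(74 \left(- \frac{1}{39}\right) + \frac{2}{9}\right)\right)}{56 + \left(74 \left(- \frac{1}{39}\right) + \frac{2}{9}\right)^{2}} = 5645 + \frac{\left(- \frac{74}{39} + \frac{2}{9}\right) \left(-178 + \left(- \frac{74}{39} + \frac{2}{9}\right)\right)}{56 + \left(- \frac{74}{39} + \frac{2}{9}\right)^{2}} = 5645 - \frac{196 \left(-178 - \frac{196}{117}\right)}{117 \left(56 + \left(- \frac{196}{117}\right)^{2}\right)} = 5645 - \frac{196}{117} \frac{1}{56 + \frac{38416}{13689}} \left(- \frac{21022}{117}\right) = 5645 - \frac{196}{117} \frac{1}{\frac{805000}{13689}} \left(- \frac{21022}{117}\right) = 5645 - \frac{819}{28750} \left(- \frac{21022}{117}\right) = 5645 + \frac{3199}{625} = \frac{3531324}{625}$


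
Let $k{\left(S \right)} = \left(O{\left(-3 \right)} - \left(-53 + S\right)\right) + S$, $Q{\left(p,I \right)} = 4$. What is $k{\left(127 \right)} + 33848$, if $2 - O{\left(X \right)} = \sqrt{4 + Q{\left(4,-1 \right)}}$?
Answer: $33903 - 2 \sqrt{2} \approx 33900.0$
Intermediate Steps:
$O{\left(X \right)} = 2 - 2 \sqrt{2}$ ($O{\left(X \right)} = 2 - \sqrt{4 + 4} = 2 - \sqrt{8} = 2 - 2 \sqrt{2}$)
$k{\left(S \right)} = 55 - 2 \sqrt{2}$ ($k{\left(S \right)} = \left(\left(2 - 2 \sqrt{2}\right) - \left(-53 + S\right)\right) + S = \left(55 - S - 2 \sqrt{2}\right) + S = 55 - 2 \sqrt{2}$)
$k{\left(127 \right)} + 33848 = \left(55 - 2 \sqrt{2}\right) + 33848 = 33903 - 2 \sqrt{2}$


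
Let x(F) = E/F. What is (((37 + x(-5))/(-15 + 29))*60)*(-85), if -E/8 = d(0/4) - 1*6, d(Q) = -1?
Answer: -65790/7 ≈ -9398.6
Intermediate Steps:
E = 56 (E = -8*(-1 - 1*6) = -8*(-1 - 6) = -8*(-7) = 56)
x(F) = 56/F
(((37 + x(-5))/(-15 + 29))*60)*(-85) = (((37 + 56/(-5))/(-15 + 29))*60)*(-85) = (((37 + 56*(-⅕))/14)*60)*(-85) = (((37 - 56/5)*(1/14))*60)*(-85) = (((129/5)*(1/14))*60)*(-85) = ((129/70)*60)*(-85) = (774/7)*(-85) = -65790/7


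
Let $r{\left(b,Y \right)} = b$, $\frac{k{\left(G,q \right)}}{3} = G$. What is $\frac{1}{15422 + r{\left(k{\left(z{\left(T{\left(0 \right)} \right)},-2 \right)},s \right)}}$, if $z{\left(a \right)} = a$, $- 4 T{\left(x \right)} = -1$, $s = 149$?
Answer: $\frac{4}{61691} \approx 6.4839 \cdot 10^{-5}$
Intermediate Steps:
$T{\left(x \right)} = \frac{1}{4}$ ($T{\left(x \right)} = \left(- \frac{1}{4}\right) \left(-1\right) = \frac{1}{4}$)
$k{\left(G,q \right)} = 3 G$
$\frac{1}{15422 + r{\left(k{\left(z{\left(T{\left(0 \right)} \right)},-2 \right)},s \right)}} = \frac{1}{15422 + 3 \cdot \frac{1}{4}} = \frac{1}{15422 + \frac{3}{4}} = \frac{1}{\frac{61691}{4}} = \frac{4}{61691}$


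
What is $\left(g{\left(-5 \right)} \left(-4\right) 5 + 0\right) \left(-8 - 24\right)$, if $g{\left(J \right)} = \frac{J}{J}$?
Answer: $640$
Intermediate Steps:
$g{\left(J \right)} = 1$
$\left(g{\left(-5 \right)} \left(-4\right) 5 + 0\right) \left(-8 - 24\right) = \left(1 \left(-4\right) 5 + 0\right) \left(-8 - 24\right) = \left(\left(-4\right) 5 + 0\right) \left(-8 - 24\right) = \left(-20 + 0\right) \left(-32\right) = \left(-20\right) \left(-32\right) = 640$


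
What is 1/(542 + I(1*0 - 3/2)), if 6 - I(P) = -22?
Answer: 1/570 ≈ 0.0017544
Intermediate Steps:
I(P) = 28 (I(P) = 6 - 1*(-22) = 6 + 22 = 28)
1/(542 + I(1*0 - 3/2)) = 1/(542 + 28) = 1/570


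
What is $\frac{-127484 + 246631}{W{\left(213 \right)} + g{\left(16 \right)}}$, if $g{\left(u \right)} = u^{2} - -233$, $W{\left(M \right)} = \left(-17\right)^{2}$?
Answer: $\frac{119147}{778} \approx 153.15$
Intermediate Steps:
$W{\left(M \right)} = 289$
$g{\left(u \right)} = 233 + u^{2}$ ($g{\left(u \right)} = u^{2} + 233 = 233 + u^{2}$)
$\frac{-127484 + 246631}{W{\left(213 \right)} + g{\left(16 \right)}} = \frac{-127484 + 246631}{289 + \left(233 + 16^{2}\right)} = \frac{119147}{289 + \left(233 + 256\right)} = \frac{119147}{289 + 489} = \frac{119147}{778}$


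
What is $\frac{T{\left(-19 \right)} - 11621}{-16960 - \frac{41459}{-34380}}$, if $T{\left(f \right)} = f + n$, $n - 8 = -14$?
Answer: $\frac{400389480}{583043341} \approx 0.68672$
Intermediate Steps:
$n = -6$ ($n = 8 - 14 = -6$)
$T{\left(f \right)} = -6 + f$ ($T{\left(f \right)} = f - 6 = -6 + f$)
$\frac{T{\left(-19 \right)} - 11621}{-16960 - \frac{41459}{-34380}} = \frac{\left(-6 - 19\right) - 11621}{-16960 - \frac{41459}{-34380}} = \frac{-25 - 11621}{-16960 - - \frac{41459}{34380}} = - \frac{11646}{-16960 + \frac{41459}{34380}} = - \frac{11646}{- \frac{583043341}{34380}} = \left(-11646\right) \left(- \frac{34380}{583043341}\right) = \frac{400389480}{583043341}$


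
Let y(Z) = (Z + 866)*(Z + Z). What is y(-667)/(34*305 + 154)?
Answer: -132733/5262 ≈ -25.225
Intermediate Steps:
y(Z) = 2*Z*(866 + Z) (y(Z) = (866 + Z)*(2*Z) = 2*Z*(866 + Z))
y(-667)/(34*305 + 154) = (2*(-667)*(866 - 667))/(34*305 + 154) = (2*(-667)*199)/(10370 + 154) = -265466/10524 = -265466*1/10524 = -132733/5262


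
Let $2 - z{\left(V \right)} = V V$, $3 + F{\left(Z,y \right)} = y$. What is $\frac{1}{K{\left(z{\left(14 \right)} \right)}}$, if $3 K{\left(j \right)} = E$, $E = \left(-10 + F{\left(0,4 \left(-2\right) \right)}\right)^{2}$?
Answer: $\frac{1}{147} \approx 0.0068027$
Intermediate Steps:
$F{\left(Z,y \right)} = -3 + y$
$z{\left(V \right)} = 2 - V^{2}$ ($z{\left(V \right)} = 2 - V V = 2 - V^{2}$)
$E = 441$ ($E = \left(-10 + \left(-3 + 4 \left(-2\right)\right)\right)^{2} = \left(-10 - 11\right)^{2} = \left(-21\right)^{2} = 441$)
$K{\left(j \right)} = 147$ ($K{\left(j \right)} = \frac{1}{3} \cdot 441 = 147$)
$\frac{1}{K{\left(z{\left(14 \right)} \right)}} = \frac{1}{147}$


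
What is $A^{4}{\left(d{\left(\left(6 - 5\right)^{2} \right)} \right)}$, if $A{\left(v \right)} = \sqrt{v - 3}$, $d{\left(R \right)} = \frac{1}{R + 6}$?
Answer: $\frac{400}{49} \approx 8.1633$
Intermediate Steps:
$d{\left(R \right)} = \frac{1}{6 + R}$
$A{\left(v \right)} = \sqrt{-3 + v}$
$A^{4}{\left(d{\left(\left(6 - 5\right)^{2} \right)} \right)} = \left(\sqrt{-3 + \frac{1}{6 + \left(6 - 5\right)^{2}}}\right)^{4} = \left(\sqrt{-3 + \frac{1}{6 + 1^{2}}}\right)^{4} = \left(\sqrt{-3 + \frac{1}{6 + 1}}\right)^{4} = \left(\sqrt{-3 + \frac{1}{7}}\right)^{4} = \left(\sqrt{- \frac{20}{7}}\right)^{4} = \left(\frac{2 i \sqrt{35}}{7}\right)^{4} = \frac{400}{49}$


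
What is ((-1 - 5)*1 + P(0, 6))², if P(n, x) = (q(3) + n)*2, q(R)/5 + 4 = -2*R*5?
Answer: 119716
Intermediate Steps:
q(R) = -20 - 50*R (q(R) = -20 + 5*(-2*R*5) = -20 + 5*(-10*R) = -20 - 50*R)
P(n, x) = -340 + 2*n (P(n, x) = ((-20 - 50*3) + n)*2 = ((-20 - 150) + n)*2 = (-170 + n)*2 = -340 + 2*n)
((-1 - 5)*1 + P(0, 6))² = ((-1 - 5)*1 + (-340 + 2*0))² = (-6*1 + (-340 + 0))² = (-6 - 340)² = (-346)² = 119716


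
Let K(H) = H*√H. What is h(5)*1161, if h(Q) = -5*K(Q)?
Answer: -29025*√5 ≈ -64902.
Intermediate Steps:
K(H) = H^(3/2)
h(Q) = -5*Q^(3/2)
h(5)*1161 = -25*√5*1161 = -29025*√5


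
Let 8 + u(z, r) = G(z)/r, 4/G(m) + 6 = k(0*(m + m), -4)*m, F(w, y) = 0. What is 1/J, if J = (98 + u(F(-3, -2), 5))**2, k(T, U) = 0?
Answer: 225/1817104 ≈ 0.00012382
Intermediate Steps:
G(m) = -2/3 (G(m) = 4/(-6 + 0*m) = 4/(-6 + 0) = 4/(-6) = 4*(-1/6) = -2/3)
u(z, r) = -8 - 2/(3*r)
J = 1817104/225 (J = (98 + (-8 - 2/3/5))**2 = (98 + (-8 - 2/3*1/5))**2 = (98 + (-8 - 2/15))**2 = (98 - 122/15)**2 = (1348/15)**2 = 1817104/225 ≈ 8076.0)
1/J = 1/(1817104/225) = 225/1817104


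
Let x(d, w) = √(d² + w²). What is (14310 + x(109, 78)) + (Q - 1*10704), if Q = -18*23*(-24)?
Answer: 13542 + √17965 ≈ 13676.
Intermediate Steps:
Q = 9936 (Q = -414*(-24) = 9936)
(14310 + x(109, 78)) + (Q - 1*10704) = (14310 + √(109² + 78²)) + (9936 - 1*10704) = (14310 + √(11881 + 6084)) + (9936 - 10704) = (14310 + √17965) - 768 = 13542 + √17965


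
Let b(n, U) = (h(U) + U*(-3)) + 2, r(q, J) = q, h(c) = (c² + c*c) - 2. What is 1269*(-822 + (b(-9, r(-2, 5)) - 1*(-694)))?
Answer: -144666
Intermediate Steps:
h(c) = -2 + 2*c² (h(c) = (c² + c²) - 2 = 2*c² - 2 = -2 + 2*c²)
b(n, U) = -3*U + 2*U² (b(n, U) = ((-2 + 2*U²) + U*(-3)) + 2 = ((-2 + 2*U²) - 3*U) + 2 = (-2 - 3*U + 2*U²) + 2 = -3*U + 2*U²)
1269*(-822 + (b(-9, r(-2, 5)) - 1*(-694))) = 1269*(-822 + (-2*(-3 + 2*(-2)) - 1*(-694))) = 1269*(-822 + (-2*(-3 - 4) + 694)) = 1269*(-822 + (-2*(-7) + 694)) = 1269*(-822 + (14 + 694)) = 1269*(-822 + 708) = 1269*(-114) = -144666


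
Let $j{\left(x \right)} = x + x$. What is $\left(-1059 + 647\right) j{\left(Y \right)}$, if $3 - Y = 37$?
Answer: $28016$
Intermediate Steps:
$Y = -34$ ($Y = 3 - 37 = -34$)
$j{\left(x \right)} = 2 x$
$\left(-1059 + 647\right) j{\left(Y \right)} = \left(-1059 + 647\right) 2 \left(-34\right) = \left(-412\right) \left(-68\right) = 28016$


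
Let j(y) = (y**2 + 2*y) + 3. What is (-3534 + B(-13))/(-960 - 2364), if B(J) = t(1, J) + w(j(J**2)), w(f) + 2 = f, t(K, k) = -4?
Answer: -4227/554 ≈ -7.6300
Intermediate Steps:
j(y) = 3 + y**2 + 2*y
w(f) = -2 + f
B(J) = -3 + J**4 + 2*J**2 (B(J) = -4 + (-2 + (3 + (J**2)**2 + 2*J**2)) = -4 + (-2 + (3 + J**4 + 2*J**2)) = -4 + (1 + J**4 + 2*J**2) = -3 + J**4 + 2*J**2)
(-3534 + B(-13))/(-960 - 2364) = (-3534 + (-3 + (-13)**4 + 2*(-13)**2))/(-960 - 2364) = (-3534 + (-3 + 28561 + 2*169))/(-3324) = (-3534 + (-3 + 28561 + 338))*(-1/3324) = (-3534 + 28896)*(-1/3324) = 25362*(-1/3324) = -4227/554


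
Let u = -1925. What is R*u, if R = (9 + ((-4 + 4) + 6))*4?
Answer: -115500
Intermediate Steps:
R = 60 (R = (9 + (0 + 6))*4 = (9 + 6)*4 = 15*4 = 60)
R*u = 60*(-1925) = -115500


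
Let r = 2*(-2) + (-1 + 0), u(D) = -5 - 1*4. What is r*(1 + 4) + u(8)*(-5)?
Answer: 20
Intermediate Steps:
u(D) = -9 (u(D) = -5 - 4 = -9)
r = -5 (r = -4 - 1 = -5)
r*(1 + 4) + u(8)*(-5) = -5*(1 + 4) - 9*(-5) = -5*5 + 45 = -25 + 45 = 20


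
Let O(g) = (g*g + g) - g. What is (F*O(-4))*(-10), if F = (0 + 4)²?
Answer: -2560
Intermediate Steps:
F = 16 (F = 4² = 16)
O(g) = g² (O(g) = (g² + g) - g = (g + g²) - g = g²)
(F*O(-4))*(-10) = (16*(-4)²)*(-10) = (16*16)*(-10) = 256*(-10) = -2560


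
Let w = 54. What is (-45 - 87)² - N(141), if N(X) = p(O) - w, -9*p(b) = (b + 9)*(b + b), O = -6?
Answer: 17474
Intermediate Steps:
p(b) = -2*b*(9 + b)/9 (p(b) = -(b + 9)*(b + b)/9 = -(9 + b)*2*b/9 = -2*b*(9 + b)/9)
N(X) = -50 (N(X) = -2/9*(-6)*(9 - 6) - 1*54 = -2/9*(-6)*3 - 54 = 4 - 54 = -50)
(-45 - 87)² - N(141) = (-45 - 87)² - 1*(-50) = (-132)² + 50 = 17424 + 50 = 17474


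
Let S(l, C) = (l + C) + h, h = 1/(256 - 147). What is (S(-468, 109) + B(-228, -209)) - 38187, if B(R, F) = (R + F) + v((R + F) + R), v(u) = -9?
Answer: -4250127/109 ≈ -38992.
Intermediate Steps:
h = 1/109 ≈ 0.0091743
S(l, C) = 1/109 + C + l (S(l, C) = (l + C) + 1/109 = (C + l) + 1/109 = 1/109 + C + l)
B(R, F) = -9 + F + R (B(R, F) = (R + F) - 9 = (F + R) - 9 = -9 + F + R)
(S(-468, 109) + B(-228, -209)) - 38187 = ((1/109 + 109 - 468) + (-9 - 209 - 228)) - 38187 = (-39130/109 - 446) - 38187 = -87744/109 - 38187 = -4250127/109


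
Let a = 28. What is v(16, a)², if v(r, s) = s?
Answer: 784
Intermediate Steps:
v(16, a)² = 28² = 784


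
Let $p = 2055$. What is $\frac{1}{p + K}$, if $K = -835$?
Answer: $\frac{1}{1220} \approx 0.00081967$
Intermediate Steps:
$\frac{1}{p + K} = \frac{1}{2055 - 835} = \frac{1}{1220}$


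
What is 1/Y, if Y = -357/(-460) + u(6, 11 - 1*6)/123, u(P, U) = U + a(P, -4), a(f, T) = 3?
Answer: 56580/47591 ≈ 1.1889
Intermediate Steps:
u(P, U) = 3 + U (u(P, U) = U + 3 = 3 + U)
Y = 47591/56580 (Y = -357/(-460) + (3 + (11 - 1*6))/123 = -357*(-1/460) + (3 + (11 - 6))*(1/123) = 357/460 + (3 + 5)*(1/123) = 357/460 + 8*(1/123) = 357/460 + 8/123 = 47591/56580 ≈ 0.84113)
1/Y = 1/(47591/56580) = 56580/47591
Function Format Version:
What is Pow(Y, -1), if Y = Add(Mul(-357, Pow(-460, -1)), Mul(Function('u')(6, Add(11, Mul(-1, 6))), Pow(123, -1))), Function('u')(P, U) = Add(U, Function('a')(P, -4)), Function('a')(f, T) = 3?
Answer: Rational(56580, 47591) ≈ 1.1889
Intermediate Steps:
Function('u')(P, U) = Add(3, U) (Function('u')(P, U) = Add(U, 3) = Add(3, U))
Y = Rational(47591, 56580) (Y = Add(Mul(-357, Pow(-460, -1)), Mul(Add(3, Add(11, Mul(-1, 6))), Pow(123, -1))) = Add(Mul(-357, Rational(-1, 460)), Mul(Add(3, Add(11, -6)), Rational(1, 123))) = Add(Rational(357, 460), Mul(Add(3, 5), Rational(1, 123))) = Add(Rational(357, 460), Mul(8, Rational(1, 123))) = Add(Rational(357, 460), Rational(8, 123)) = Rational(47591, 56580) ≈ 0.84113)
Pow(Y, -1) = Pow(Rational(47591, 56580), -1) = Rational(56580, 47591)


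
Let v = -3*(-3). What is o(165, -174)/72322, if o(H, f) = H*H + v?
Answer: 13617/36161 ≈ 0.37657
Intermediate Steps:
v = 9
o(H, f) = 9 + H² (o(H, f) = H*H + 9 = H² + 9 = 9 + H²)
o(165, -174)/72322 = (9 + 165²)/72322 = (9 + 27225)*(1/72322) = 27234*(1/72322) = 13617/36161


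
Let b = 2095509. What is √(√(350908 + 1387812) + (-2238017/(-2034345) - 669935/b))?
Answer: √(175093340261568051975990 + 897435500047019127216100*√108670)/473665361845 ≈ 36.323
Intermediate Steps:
√(√(350908 + 1387812) + (-2238017/(-2034345) - 669935/b)) = √(√(350908 + 1387812) + (-2238017/(-2034345) - 669935/2095509)) = √(√1738720 + (-2238017*(-1/2034345) - 669935*1/2095509)) = √(4*√108670 + (2238017/2034345 - 669935/2095509)) = √(4*√108670 + 369656205342/473665361845) = √(369656205342/473665361845 + 4*√108670)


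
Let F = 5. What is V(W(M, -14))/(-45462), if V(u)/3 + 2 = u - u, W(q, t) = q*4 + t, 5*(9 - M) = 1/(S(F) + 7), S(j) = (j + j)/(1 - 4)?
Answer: 1/7577 ≈ 0.00013198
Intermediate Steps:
S(j) = -2*j/3 (S(j) = (2*j)/(-3) = (2*j)*(-1/3) = -2*j/3)
M = 492/55 (M = 9 - 1/(5*(-2/3*5 + 7)) = 9 - 1/(5*(-10/3 + 7)) = 9 - 1/(5*11/3) = 9 - 1/5*3/11 = 9 - 3/55 = 492/55 ≈ 8.9454)
W(q, t) = t + 4*q (W(q, t) = 4*q + t = t + 4*q)
V(u) = -6 (V(u) = -6 + 3*(u - u) = -6 + 3*0 = -6 + 0 = -6)
V(W(M, -14))/(-45462) = -6/(-45462) = -6*(-1/45462) = 1/7577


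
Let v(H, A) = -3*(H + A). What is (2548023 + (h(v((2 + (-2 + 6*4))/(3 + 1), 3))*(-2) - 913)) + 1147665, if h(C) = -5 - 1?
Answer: 3694787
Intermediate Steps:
v(H, A) = -3*A - 3*H (v(H, A) = -3*(A + H) = -3*A - 3*H)
h(C) = -6
(2548023 + (h(v((2 + (-2 + 6*4))/(3 + 1), 3))*(-2) - 913)) + 1147665 = (2548023 + (-6*(-2) - 913)) + 1147665 = (2548023 + (12 - 913)) + 1147665 = (2548023 - 901) + 1147665 = 2547122 + 1147665 = 3694787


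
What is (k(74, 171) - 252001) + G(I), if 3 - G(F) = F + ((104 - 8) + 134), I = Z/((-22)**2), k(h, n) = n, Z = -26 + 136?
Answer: -5545259/22 ≈ -2.5206e+5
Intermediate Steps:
Z = 110
I = 5/22 (I = 110/((-22)**2) = 110/484 = 110*(1/484) = 5/22 ≈ 0.22727)
G(F) = -227 - F (G(F) = 3 - (F + ((104 - 8) + 134)) = 3 - (F + (96 + 134)) = 3 - (F + 230) = 3 - (230 + F) = 3 + (-230 - F) = -227 - F)
(k(74, 171) - 252001) + G(I) = (171 - 252001) + (-227 - 1*5/22) = -251830 + (-227 - 5/22) = -251830 - 4999/22 = -5545259/22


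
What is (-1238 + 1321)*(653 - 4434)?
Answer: -313823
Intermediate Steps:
(-1238 + 1321)*(653 - 4434) = 83*(-3781) = -313823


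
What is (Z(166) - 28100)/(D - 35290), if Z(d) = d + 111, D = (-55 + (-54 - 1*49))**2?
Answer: 27823/10326 ≈ 2.6945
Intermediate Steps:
D = 24964 (D = (-55 + (-54 - 49))**2 = (-55 - 103)**2 = (-158)**2 = 24964)
Z(d) = 111 + d
(Z(166) - 28100)/(D - 35290) = ((111 + 166) - 28100)/(24964 - 35290) = (277 - 28100)/(-10326) = -27823*(-1/10326) = 27823/10326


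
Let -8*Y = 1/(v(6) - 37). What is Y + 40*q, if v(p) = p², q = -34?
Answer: -10879/8 ≈ -1359.9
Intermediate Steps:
Y = ⅛ (Y = -1/(8*(6² - 37)) = -1/(8*(36 - 37)) = -⅛/(-1) = -⅛*(-1) = ⅛ ≈ 0.12500)
Y + 40*q = ⅛ + 40*(-34) = ⅛ - 1360 = -10879/8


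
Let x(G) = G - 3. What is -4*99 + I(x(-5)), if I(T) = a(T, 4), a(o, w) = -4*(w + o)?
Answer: -380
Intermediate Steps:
x(G) = -3 + G
a(o, w) = -4*o - 4*w (a(o, w) = -4*(o + w) = -4*o - 4*w)
I(T) = -16 - 4*T (I(T) = -4*T - 4*4 = -4*T - 16 = -16 - 4*T)
-4*99 + I(x(-5)) = -4*99 + (-16 - 4*(-3 - 5)) = -396 + (-16 - 4*(-8)) = -396 + (-16 + 32) = -396 + 16 = -380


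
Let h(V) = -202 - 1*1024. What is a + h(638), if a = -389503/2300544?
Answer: -2820856447/2300544 ≈ -1226.2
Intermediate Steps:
a = -389503/2300544 (a = -389503*1/2300544 = -389503/2300544 ≈ -0.16931)
h(V) = -1226 (h(V) = -202 - 1024 = -1226)
a + h(638) = -389503/2300544 - 1226 = -2820856447/2300544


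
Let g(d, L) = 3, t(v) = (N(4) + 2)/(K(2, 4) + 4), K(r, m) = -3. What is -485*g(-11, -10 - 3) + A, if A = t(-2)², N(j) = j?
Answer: -1419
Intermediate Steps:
t(v) = 6 (t(v) = (4 + 2)/(-3 + 4) = 6/1 = 6*1 = 6)
A = 36 (A = 6² = 36)
-485*g(-11, -10 - 3) + A = -485*3 + 36 = -1455 + 36 = -1419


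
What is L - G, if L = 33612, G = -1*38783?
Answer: 72395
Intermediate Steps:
G = -38783
L - G = 33612 - 1*(-38783) = 33612 + 38783 = 72395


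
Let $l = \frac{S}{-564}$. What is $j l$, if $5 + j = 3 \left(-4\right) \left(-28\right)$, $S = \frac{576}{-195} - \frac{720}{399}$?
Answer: $\frac{1134668}{406315} \approx 2.7926$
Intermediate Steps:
$S = - \frac{41136}{8645}$ ($S = 576 \left(- \frac{1}{195}\right) - \frac{240}{133} = - \frac{192}{65} - \frac{240}{133} = - \frac{41136}{8645} \approx -4.7584$)
$l = \frac{3428}{406315}$ ($l = - \frac{41136}{8645 \left(-564\right)} = \left(- \frac{41136}{8645}\right) \left(- \frac{1}{564}\right) = \frac{3428}{406315} \approx 0.0084368$)
$j = 331$ ($j = -5 + 3 \left(-4\right) \left(-28\right) = -5 - -336 = -5 + 336 = 331$)
$j l = 331 \cdot \frac{3428}{406315} = \frac{1134668}{406315}$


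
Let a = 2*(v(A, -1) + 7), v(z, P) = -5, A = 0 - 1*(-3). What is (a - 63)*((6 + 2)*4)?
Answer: -1888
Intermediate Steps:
A = 3 (A = 0 + 3 = 3)
a = 4 (a = 2*(-5 + 7) = 2*2 = 4)
(a - 63)*((6 + 2)*4) = (4 - 63)*((6 + 2)*4) = -472*4 = -59*32 = -1888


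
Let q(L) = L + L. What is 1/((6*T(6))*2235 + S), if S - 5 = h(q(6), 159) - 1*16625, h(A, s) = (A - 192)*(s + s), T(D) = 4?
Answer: -1/20220 ≈ -4.9456e-5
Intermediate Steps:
q(L) = 2*L
h(A, s) = 2*s*(-192 + A) (h(A, s) = (-192 + A)*(2*s) = 2*s*(-192 + A))
S = -73860 (S = 5 + (2*159*(-192 + 2*6) - 1*16625) = 5 + (2*159*(-192 + 12) - 16625) = 5 + (2*159*(-180) - 16625) = 5 + (-57240 - 16625) = 5 - 73865 = -73860)
1/((6*T(6))*2235 + S) = 1/((6*4)*2235 - 73860) = 1/(24*2235 - 73860) = 1/(53640 - 73860) = 1/(-20220) = -1/20220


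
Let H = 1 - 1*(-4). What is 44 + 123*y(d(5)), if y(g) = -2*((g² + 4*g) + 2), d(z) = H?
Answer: -11518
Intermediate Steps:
H = 5 (H = 1 + 4 = 5)
d(z) = 5
y(g) = -4 - 8*g - 2*g² (y(g) = -2*(2 + g² + 4*g) = -4 - 8*g - 2*g²)
44 + 123*y(d(5)) = 44 + 123*(-4 - 8*5 - 2*5²) = 44 + 123*(-4 - 40 - 2*25) = 44 + 123*(-4 - 40 - 50) = 44 + 123*(-94) = 44 - 11562 = -11518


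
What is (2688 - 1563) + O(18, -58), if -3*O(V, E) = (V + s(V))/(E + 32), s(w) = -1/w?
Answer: 1579823/1404 ≈ 1125.2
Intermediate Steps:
O(V, E) = -(V - 1/V)/(3*(32 + E)) (O(V, E) = -(V - 1/V)/(3*(E + 32)) = -(V - 1/V)/(3*(32 + E)))
(2688 - 1563) + O(18, -58) = (2688 - 1563) + (⅓)*(1 - 1*18²)/(18*(32 - 58)) = 1125 + (⅓)*(1/18)*(1 - 1*324)/(-26) = 1125 + (⅓)*(1/18)*(-1/26)*(1 - 324) = 1125 + (⅓)*(1/18)*(-1/26)*(-323) = 1125 + 323/1404 = 1579823/1404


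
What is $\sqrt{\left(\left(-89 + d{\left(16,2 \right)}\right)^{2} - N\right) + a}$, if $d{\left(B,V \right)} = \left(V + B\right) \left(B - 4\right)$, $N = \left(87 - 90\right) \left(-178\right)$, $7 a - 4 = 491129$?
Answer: $\frac{\sqrt{4202086}}{7} \approx 292.84$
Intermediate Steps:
$a = \frac{491133}{7}$ ($a = \frac{4}{7} + \frac{1}{7} \cdot 491129 = \frac{4}{7} + \frac{491129}{7} = \frac{491133}{7} \approx 70162.0$)
$N = 534$ ($N = \left(-3\right) \left(-178\right) = 534$)
$d{\left(B,V \right)} = \left(-4 + B\right) \left(B + V\right)$ ($d{\left(B,V \right)} = \left(B + V\right) \left(-4 + B\right) = \left(-4 + B\right) \left(B + V\right)$)
$\sqrt{\left(\left(-89 + d{\left(16,2 \right)}\right)^{2} - N\right) + a} = \sqrt{\left(\left(-89 + \left(16^{2} - 64 - 8 + 16 \cdot 2\right)\right)^{2} - 534\right) + \frac{491133}{7}} = \sqrt{\left(\left(-89 + \left(256 - 64 - 8 + 32\right)\right)^{2} - 534\right) + \frac{491133}{7}} = \sqrt{\left(\left(-89 + 216\right)^{2} - 534\right) + \frac{491133}{7}} = \sqrt{\left(127^{2} - 534\right) + \frac{491133}{7}} = \sqrt{\left(16129 - 534\right) + \frac{491133}{7}} = \sqrt{15595 + \frac{491133}{7}} = \sqrt{\frac{600298}{7}} = \frac{\sqrt{4202086}}{7}$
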